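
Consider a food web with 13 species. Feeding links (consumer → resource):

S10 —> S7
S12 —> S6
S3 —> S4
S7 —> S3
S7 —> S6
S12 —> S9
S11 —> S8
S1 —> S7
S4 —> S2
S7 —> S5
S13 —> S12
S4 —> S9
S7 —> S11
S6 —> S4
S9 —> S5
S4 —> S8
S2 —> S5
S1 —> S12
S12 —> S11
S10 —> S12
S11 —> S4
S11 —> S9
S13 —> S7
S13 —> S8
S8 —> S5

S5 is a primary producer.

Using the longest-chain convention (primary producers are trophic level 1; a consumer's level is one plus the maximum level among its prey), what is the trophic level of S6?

S5 is a producer → level 1.
S9 eats S5 → level 2.
S4 eats S9 (level 2); other prey at levels: S2 2, S8 2 → level 3.
S6 eats S4 → level 4.

Trophic level 4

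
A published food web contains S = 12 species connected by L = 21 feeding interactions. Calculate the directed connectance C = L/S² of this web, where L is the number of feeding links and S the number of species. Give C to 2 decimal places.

C = 0.15

The web has S = 12 species and L = 21 feeding links.
C = L / S² = 21 / 144 = 0.1458 ≈ 0.15.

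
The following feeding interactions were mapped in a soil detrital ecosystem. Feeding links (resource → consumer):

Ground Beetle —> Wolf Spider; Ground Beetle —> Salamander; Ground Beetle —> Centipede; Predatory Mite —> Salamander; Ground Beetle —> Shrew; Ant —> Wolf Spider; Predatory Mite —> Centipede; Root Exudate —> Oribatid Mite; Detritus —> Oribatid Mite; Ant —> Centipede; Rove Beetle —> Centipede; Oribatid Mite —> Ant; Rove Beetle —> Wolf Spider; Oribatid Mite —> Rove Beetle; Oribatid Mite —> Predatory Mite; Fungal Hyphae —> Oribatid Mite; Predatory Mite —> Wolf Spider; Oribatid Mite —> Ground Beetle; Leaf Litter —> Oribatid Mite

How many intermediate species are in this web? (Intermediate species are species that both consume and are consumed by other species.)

Intermediate species (has both prey and predators): Oribatid Mite, Rove Beetle, Ant, Predatory Mite, Ground Beetle.
Count: 5.

5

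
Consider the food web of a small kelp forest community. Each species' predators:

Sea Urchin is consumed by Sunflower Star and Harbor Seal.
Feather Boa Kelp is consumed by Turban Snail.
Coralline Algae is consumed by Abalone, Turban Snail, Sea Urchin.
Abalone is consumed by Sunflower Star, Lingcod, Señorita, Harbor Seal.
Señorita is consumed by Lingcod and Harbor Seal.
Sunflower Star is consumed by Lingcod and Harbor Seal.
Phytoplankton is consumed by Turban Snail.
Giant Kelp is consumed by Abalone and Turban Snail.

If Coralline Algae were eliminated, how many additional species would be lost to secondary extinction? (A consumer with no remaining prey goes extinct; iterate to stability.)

1

Remove Coralline Algae.
Round 1: Sea Urchin (all prey gone) → extinct.
No further losses. Total secondary extinctions: 1.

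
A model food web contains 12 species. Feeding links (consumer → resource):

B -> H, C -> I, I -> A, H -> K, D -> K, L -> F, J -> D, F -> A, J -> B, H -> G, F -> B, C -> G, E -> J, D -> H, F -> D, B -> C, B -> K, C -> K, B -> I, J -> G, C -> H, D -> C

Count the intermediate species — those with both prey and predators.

Intermediate species (has both prey and predators): H, I, C, B, D, F, J.
Count: 7.

7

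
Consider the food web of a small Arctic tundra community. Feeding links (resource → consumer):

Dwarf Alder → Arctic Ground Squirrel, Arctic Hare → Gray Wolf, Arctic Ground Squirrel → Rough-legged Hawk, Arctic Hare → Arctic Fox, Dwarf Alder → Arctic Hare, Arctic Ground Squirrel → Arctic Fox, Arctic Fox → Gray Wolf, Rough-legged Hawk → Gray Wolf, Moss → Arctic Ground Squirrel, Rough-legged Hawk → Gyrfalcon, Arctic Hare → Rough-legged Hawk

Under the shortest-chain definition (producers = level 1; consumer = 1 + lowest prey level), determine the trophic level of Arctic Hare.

Trophic level 2

Dwarf Alder is a producer → level 1.
Arctic Hare eats Dwarf Alder → level 2.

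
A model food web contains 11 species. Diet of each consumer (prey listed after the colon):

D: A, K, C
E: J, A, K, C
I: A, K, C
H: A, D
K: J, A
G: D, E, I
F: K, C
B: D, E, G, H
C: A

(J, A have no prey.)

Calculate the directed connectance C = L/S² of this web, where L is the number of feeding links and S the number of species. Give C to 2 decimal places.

The web has S = 11 species and L = 24 feeding links.
C = L / S² = 24 / 121 = 0.1983 ≈ 0.20.

C = 0.20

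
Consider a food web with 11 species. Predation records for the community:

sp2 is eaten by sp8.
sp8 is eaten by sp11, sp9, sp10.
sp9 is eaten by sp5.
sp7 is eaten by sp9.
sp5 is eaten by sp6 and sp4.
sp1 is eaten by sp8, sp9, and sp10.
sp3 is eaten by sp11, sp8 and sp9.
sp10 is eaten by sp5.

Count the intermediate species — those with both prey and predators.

Intermediate species (has both prey and predators): sp8, sp10, sp9, sp5.
Count: 4.

4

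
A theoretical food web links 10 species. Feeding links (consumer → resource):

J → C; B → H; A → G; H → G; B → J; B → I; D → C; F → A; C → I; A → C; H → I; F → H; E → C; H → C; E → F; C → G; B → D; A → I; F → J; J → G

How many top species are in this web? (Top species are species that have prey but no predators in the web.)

Top species (has prey, but nothing eats it): B, E.
Count: 2.

2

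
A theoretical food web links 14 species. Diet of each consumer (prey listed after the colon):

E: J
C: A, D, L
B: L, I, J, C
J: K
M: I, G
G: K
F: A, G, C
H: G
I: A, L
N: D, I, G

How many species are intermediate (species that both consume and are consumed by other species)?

4

Intermediate species (has both prey and predators): I, J, G, C.
Count: 4.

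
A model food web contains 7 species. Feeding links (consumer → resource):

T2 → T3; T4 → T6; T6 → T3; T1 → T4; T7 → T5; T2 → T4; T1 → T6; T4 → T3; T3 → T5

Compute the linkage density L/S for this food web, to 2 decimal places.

There are L = 9 links among S = 7 species.
L/S = 9/7 = 1.2857 ≈ 1.29.

L/S = 1.29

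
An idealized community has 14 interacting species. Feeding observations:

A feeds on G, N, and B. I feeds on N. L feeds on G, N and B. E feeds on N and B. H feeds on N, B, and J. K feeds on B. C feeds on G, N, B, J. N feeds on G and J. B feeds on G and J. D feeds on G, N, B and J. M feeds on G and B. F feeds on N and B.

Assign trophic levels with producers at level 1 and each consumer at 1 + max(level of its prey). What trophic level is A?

Trophic level 3

J is a producer → level 1.
N eats J (level 1); other prey at levels: G 1 → level 2.
A eats N (level 2); other prey at levels: G 1, B 2 → level 3.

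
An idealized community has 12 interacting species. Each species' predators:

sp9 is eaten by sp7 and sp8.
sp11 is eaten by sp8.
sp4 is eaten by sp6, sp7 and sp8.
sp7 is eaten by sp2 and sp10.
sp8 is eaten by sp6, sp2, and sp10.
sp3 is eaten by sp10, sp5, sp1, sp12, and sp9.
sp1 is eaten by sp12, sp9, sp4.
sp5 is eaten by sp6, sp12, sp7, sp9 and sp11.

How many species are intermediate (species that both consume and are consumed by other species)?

7

Intermediate species (has both prey and predators): sp5, sp1, sp9, sp11, sp4, sp7, sp8.
Count: 7.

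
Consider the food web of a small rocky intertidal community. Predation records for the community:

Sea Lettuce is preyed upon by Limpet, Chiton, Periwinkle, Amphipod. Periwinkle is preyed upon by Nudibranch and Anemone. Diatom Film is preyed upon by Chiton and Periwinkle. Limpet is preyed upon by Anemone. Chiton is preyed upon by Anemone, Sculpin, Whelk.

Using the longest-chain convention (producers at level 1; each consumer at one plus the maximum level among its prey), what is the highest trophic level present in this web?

Producers (level 1): Sea Lettuce, Diatom Film.
Sea Lettuce → Periwinkle → Anemone gives Anemone level 3.
No species has a prey at level 3, so no species reaches level 4.

3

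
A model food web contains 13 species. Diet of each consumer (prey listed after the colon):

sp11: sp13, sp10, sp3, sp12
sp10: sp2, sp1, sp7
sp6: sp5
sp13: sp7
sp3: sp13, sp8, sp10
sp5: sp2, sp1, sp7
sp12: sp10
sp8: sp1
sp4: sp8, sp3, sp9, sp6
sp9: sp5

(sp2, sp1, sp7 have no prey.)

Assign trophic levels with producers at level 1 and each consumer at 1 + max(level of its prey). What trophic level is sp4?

sp2 is a producer → level 1.
sp5 eats sp2 (level 1); other prey at levels: sp1 1, sp7 1 → level 2.
sp9 eats sp5 → level 3.
sp4 eats sp9 (level 3); other prey at levels: sp8 2, sp3 3, sp6 3 → level 4.

Trophic level 4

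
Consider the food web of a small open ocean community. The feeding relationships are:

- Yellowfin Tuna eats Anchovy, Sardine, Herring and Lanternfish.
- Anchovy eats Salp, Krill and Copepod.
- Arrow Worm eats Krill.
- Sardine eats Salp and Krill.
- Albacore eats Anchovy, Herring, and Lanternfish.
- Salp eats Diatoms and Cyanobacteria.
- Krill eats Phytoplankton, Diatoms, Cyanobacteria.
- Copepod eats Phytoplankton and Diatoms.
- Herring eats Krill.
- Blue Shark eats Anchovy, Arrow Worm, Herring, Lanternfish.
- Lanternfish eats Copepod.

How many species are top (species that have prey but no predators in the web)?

Top species (has prey, but nothing eats it): Blue Shark, Yellowfin Tuna, Albacore.
Count: 3.

3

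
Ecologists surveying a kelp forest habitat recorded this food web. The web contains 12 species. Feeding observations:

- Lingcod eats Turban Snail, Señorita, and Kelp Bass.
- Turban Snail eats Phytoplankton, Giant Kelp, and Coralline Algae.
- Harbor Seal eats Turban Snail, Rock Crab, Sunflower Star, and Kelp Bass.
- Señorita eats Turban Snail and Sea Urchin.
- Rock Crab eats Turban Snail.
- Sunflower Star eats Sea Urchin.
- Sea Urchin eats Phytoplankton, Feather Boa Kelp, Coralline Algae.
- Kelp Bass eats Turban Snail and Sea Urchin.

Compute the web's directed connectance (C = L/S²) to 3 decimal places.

C = 0.132

The web has S = 12 species and L = 19 feeding links.
C = L / S² = 19 / 144 = 0.1319 ≈ 0.132.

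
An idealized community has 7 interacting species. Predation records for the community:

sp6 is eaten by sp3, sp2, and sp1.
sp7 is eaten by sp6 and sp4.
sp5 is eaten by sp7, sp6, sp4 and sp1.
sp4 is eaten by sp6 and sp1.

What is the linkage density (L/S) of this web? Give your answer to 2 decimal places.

There are L = 11 links among S = 7 species.
L/S = 11/7 = 1.5714 ≈ 1.57.

L/S = 1.57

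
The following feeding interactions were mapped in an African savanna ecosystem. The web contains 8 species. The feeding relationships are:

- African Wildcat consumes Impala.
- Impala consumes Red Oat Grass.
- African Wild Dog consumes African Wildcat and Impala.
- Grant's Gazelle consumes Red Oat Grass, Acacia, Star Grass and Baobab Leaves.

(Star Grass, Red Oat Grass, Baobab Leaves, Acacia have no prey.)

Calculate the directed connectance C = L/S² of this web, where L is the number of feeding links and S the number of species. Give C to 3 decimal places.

C = 0.125

The web has S = 8 species and L = 8 feeding links.
C = L / S² = 8 / 64 = 0.1250 ≈ 0.125.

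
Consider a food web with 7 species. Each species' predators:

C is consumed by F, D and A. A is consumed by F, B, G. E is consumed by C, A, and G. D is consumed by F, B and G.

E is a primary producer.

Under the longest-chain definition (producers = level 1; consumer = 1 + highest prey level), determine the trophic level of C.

Trophic level 2

E is a producer → level 1.
C eats E → level 2.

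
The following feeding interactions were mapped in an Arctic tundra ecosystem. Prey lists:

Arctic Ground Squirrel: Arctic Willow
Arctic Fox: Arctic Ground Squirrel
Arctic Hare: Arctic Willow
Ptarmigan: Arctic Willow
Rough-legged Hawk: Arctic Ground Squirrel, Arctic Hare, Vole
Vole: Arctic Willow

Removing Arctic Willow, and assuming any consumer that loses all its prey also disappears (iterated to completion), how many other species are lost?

6

Remove Arctic Willow.
Round 1: Ptarmigan (all prey gone), Arctic Ground Squirrel (all prey gone), Arctic Hare (all prey gone), Vole (all prey gone) → extinct.
Round 2: Arctic Fox (all prey gone), Rough-legged Hawk (all prey gone) → extinct.
No further losses. Total secondary extinctions: 6.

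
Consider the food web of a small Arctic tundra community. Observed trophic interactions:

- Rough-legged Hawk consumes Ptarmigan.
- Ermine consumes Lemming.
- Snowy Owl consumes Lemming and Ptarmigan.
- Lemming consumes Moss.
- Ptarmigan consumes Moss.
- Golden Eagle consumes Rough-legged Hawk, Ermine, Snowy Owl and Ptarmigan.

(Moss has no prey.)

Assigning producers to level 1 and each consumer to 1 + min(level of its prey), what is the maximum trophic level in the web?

Producers (level 1): Moss.
Following each consumer down to its lowest-level prey: Moss → Lemming → Ermine (levels 1 through 3).
All prey of Ermine (Lemming 2) are at level 2 or above, so Ermine is at level 1 + 2 = 3.
Every consumer has at least one prey at level 2 or below, so none exceeds level 3.

3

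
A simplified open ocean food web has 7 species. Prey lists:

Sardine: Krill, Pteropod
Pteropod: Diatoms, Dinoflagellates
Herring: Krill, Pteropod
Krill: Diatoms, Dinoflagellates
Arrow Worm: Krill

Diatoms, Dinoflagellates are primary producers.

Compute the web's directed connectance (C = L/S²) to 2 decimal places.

C = 0.18

The web has S = 7 species and L = 9 feeding links.
C = L / S² = 9 / 49 = 0.1837 ≈ 0.18.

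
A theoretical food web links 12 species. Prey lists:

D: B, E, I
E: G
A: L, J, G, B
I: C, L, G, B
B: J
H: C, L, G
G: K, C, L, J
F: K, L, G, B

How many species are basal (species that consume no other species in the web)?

4

Basal species (no prey listed): K, C, L, J.
Count: 4.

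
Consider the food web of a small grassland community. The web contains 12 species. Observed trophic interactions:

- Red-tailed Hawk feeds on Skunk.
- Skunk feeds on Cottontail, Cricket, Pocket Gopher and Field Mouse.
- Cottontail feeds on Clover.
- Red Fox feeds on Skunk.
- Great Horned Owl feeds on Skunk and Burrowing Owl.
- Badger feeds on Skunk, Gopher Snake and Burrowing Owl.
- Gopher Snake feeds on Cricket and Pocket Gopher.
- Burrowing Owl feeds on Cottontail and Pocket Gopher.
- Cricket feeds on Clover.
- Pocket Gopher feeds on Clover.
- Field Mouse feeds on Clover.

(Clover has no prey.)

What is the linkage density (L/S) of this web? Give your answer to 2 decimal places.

L/S = 1.58

There are L = 19 links among S = 12 species.
L/S = 19/12 = 1.5833 ≈ 1.58.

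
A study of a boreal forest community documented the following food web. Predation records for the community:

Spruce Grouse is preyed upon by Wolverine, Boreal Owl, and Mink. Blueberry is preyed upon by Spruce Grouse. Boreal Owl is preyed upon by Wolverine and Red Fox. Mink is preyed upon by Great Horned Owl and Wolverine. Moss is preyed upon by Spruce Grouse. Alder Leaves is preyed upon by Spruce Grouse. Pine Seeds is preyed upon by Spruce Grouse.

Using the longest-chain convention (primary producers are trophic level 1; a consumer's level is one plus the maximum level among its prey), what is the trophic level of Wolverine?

Moss is a producer → level 1.
Spruce Grouse eats Moss (level 1); other prey at levels: Pine Seeds 1, Alder Leaves 1, Blueberry 1 → level 2.
Boreal Owl eats Spruce Grouse → level 3.
Wolverine eats Boreal Owl (level 3); other prey at levels: Spruce Grouse 2, Mink 3 → level 4.

Trophic level 4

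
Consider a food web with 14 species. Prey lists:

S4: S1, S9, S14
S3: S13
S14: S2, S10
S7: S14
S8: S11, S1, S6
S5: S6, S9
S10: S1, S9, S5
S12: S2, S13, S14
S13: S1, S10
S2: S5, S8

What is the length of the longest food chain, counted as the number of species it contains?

One longest chain: S6 → S5 → S10 → S13 → S3.
It has 5 species and 4 links.

5 species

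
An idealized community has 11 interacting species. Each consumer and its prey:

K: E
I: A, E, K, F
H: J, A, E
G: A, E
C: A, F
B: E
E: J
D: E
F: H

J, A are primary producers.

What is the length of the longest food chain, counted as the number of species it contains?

One longest chain: J → E → H → F → I.
It has 5 species and 4 links.

5 species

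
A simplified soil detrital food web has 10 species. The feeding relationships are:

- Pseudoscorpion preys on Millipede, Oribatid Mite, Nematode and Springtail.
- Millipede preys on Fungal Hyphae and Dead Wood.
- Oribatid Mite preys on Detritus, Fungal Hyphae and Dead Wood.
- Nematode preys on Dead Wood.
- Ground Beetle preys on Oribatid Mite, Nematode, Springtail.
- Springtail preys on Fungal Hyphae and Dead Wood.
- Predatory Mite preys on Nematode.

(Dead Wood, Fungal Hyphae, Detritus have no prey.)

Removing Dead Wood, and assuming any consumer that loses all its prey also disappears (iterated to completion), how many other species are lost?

2

Remove Dead Wood.
Round 1: Nematode (all prey gone) → extinct.
Round 2: Predatory Mite (all prey gone) → extinct.
No further losses. Total secondary extinctions: 2.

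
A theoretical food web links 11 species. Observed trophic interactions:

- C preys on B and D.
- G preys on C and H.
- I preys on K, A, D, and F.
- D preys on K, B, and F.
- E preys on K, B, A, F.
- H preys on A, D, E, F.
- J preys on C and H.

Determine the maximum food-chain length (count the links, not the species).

One longest chain: B → D → C → G.
It has 4 species and 3 links.

3 links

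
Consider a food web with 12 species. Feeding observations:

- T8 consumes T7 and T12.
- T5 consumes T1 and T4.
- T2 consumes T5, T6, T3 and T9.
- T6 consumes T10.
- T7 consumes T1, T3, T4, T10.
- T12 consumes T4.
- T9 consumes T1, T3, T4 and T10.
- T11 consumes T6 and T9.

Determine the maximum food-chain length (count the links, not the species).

One longest chain: T1 → T9 → T11.
It has 3 species and 2 links.

2 links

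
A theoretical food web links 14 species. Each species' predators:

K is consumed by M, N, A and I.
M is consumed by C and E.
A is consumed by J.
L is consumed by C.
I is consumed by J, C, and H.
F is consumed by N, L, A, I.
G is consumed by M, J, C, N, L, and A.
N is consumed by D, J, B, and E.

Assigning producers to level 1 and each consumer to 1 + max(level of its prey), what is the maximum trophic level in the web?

3

Producers (level 1): F, K, G.
F → I → H gives H level 3.
No species has a prey at level 3, so no species reaches level 4.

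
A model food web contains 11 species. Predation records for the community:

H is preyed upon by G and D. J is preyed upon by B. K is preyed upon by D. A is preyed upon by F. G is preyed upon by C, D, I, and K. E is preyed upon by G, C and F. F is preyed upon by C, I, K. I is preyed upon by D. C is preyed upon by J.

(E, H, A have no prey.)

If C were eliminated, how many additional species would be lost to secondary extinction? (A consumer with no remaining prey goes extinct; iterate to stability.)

Remove C.
Round 1: J (all prey gone) → extinct.
Round 2: B (all prey gone) → extinct.
No further losses. Total secondary extinctions: 2.

2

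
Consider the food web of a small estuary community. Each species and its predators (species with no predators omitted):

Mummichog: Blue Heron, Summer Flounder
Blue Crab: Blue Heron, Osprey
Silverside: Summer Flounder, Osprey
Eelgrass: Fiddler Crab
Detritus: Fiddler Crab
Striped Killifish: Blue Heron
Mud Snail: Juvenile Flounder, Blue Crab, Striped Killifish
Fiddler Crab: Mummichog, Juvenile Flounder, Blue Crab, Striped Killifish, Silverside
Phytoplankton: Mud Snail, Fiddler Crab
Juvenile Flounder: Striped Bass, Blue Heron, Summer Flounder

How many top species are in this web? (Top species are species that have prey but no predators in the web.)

4

Top species (has prey, but nothing eats it): Striped Bass, Blue Heron, Summer Flounder, Osprey.
Count: 4.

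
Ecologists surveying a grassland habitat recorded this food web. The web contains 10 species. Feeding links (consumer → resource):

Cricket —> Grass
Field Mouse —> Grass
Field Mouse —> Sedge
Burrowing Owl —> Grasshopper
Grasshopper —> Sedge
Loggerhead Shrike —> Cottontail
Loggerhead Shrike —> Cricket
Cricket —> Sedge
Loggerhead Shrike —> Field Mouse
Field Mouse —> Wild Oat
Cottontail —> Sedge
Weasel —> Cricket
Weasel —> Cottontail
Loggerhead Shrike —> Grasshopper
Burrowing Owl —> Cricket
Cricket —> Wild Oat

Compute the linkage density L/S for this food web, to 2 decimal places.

L/S = 1.60

There are L = 16 links among S = 10 species.
L/S = 16/10 = 1.6000 ≈ 1.60.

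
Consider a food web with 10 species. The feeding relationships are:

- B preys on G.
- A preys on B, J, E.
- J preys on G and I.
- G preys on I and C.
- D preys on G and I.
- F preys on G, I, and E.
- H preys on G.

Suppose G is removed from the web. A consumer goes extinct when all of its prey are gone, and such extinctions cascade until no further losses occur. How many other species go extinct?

2

Remove G.
Round 1: B (all prey gone), H (all prey gone) → extinct.
No further losses. Total secondary extinctions: 2.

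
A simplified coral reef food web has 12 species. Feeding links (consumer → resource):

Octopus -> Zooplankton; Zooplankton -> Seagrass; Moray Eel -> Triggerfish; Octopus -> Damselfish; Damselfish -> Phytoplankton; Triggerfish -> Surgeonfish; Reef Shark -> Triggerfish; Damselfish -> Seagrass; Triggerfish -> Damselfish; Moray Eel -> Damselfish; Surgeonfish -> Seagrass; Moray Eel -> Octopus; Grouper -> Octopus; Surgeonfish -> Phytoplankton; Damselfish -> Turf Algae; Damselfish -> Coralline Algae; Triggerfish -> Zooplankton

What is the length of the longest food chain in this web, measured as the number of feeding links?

One longest chain: Phytoplankton → Damselfish → Triggerfish → Moray Eel.
It has 4 species and 3 links.

3 links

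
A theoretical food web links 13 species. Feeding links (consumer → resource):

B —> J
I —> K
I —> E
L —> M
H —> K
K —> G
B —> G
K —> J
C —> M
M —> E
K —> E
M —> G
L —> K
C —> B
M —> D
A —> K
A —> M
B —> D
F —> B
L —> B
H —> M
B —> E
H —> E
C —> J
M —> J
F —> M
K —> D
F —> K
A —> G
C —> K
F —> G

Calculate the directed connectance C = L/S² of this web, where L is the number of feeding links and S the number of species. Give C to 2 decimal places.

C = 0.18

The web has S = 13 species and L = 31 feeding links.
C = L / S² = 31 / 169 = 0.1834 ≈ 0.18.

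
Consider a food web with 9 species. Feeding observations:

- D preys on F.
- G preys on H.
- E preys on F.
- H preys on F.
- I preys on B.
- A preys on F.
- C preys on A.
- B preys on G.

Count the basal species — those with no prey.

Basal species (no prey listed): F.
Count: 1.

1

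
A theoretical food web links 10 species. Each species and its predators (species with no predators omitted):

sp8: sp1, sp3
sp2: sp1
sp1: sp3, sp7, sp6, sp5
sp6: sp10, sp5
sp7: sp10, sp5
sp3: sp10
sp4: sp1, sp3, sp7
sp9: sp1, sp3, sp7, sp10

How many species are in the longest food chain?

4 species

One longest chain: sp2 → sp1 → sp3 → sp10.
It has 4 species and 3 links.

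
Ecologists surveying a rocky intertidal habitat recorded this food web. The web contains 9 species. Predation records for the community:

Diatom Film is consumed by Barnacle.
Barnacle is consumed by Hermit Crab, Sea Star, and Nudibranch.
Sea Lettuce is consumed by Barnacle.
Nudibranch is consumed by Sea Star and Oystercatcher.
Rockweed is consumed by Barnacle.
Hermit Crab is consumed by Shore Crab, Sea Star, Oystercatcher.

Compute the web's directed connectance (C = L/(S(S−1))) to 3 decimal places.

The web has S = 9 species and L = 11 feeding links.
C = L / (S(S−1)) = 11 / 72 = 0.1528 ≈ 0.153.

C = 0.153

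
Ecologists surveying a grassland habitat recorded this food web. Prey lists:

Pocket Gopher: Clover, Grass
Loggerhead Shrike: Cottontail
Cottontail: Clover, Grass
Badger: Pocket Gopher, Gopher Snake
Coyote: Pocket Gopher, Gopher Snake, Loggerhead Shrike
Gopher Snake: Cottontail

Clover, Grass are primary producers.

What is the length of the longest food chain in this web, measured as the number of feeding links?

3 links

One longest chain: Clover → Cottontail → Gopher Snake → Coyote.
It has 4 species and 3 links.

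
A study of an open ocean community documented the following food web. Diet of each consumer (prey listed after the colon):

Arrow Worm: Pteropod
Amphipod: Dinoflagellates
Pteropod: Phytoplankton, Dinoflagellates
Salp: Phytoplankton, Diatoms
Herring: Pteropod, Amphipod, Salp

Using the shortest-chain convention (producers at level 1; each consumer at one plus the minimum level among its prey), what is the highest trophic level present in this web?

3

Producers (level 1): Phytoplankton, Dinoflagellates, Diatoms.
Following each consumer down to its lowest-level prey: Phytoplankton → Pteropod → Herring (levels 1 through 3).
All prey of Herring (Pteropod 2, Amphipod 2, Salp 2) are at level 2 or above, so Herring is at level 1 + 2 = 3.
Every consumer has at least one prey at level 2 or below, so none exceeds level 3.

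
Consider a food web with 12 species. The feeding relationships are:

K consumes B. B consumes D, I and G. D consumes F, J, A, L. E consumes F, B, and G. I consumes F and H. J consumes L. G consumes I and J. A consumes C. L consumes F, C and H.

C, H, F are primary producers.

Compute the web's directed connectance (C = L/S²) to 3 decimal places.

C = 0.139

The web has S = 12 species and L = 20 feeding links.
C = L / S² = 20 / 144 = 0.1389 ≈ 0.139.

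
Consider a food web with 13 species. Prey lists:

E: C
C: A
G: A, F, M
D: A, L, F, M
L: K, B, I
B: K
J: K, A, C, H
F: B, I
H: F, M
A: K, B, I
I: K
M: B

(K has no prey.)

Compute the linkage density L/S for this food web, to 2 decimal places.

There are L = 26 links among S = 13 species.
L/S = 26/13 = 2.0000 ≈ 2.00.

L/S = 2.00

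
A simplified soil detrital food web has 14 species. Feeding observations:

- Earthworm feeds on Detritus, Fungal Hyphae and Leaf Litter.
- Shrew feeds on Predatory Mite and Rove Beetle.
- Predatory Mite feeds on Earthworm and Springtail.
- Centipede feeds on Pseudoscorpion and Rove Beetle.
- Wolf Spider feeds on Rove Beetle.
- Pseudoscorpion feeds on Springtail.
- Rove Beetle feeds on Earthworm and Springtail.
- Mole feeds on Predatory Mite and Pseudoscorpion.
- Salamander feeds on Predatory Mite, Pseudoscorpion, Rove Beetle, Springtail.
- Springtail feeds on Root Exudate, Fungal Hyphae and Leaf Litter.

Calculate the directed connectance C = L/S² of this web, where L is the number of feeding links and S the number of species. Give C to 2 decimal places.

The web has S = 14 species and L = 22 feeding links.
C = L / S² = 22 / 196 = 0.1122 ≈ 0.11.

C = 0.11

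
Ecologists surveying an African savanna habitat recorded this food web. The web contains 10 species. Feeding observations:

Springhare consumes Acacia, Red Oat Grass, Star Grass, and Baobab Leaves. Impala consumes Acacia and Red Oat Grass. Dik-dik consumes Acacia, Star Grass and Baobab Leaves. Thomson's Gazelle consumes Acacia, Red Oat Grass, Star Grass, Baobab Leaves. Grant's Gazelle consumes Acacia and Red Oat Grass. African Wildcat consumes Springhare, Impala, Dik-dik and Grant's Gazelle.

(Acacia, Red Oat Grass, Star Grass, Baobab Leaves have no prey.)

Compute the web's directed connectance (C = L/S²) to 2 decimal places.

The web has S = 10 species and L = 19 feeding links.
C = L / S² = 19 / 100 = 0.1900 ≈ 0.19.

C = 0.19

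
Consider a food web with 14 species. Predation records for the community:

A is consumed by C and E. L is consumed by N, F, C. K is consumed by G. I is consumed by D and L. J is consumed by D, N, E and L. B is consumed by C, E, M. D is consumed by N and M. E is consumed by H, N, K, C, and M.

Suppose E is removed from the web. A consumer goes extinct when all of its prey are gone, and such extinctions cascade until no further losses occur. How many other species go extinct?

Remove E.
Round 1: H (all prey gone), K (all prey gone) → extinct.
Round 2: G (all prey gone) → extinct.
No further losses. Total secondary extinctions: 3.

3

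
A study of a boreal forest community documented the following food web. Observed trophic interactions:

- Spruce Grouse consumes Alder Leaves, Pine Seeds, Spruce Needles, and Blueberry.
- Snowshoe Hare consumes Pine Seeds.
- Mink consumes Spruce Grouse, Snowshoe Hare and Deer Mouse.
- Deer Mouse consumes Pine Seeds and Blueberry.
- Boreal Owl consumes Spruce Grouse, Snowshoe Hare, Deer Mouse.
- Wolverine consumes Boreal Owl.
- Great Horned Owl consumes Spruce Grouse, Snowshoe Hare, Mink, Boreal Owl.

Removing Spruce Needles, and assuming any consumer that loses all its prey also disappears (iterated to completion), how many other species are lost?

Remove Spruce Needles.
Every predator of it retains at least one other prey: Spruce Grouse still has Alder Leaves, Pine Seeds, Blueberry.
No consumer loses all prey, so no secondary extinctions occur.

0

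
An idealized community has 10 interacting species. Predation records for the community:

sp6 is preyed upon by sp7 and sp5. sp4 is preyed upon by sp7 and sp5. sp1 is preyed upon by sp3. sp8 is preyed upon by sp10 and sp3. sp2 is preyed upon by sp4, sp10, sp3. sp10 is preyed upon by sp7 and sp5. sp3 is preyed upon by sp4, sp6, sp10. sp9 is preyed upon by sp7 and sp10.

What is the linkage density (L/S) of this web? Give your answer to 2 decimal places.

L/S = 1.70

There are L = 17 links among S = 10 species.
L/S = 17/10 = 1.7000 ≈ 1.70.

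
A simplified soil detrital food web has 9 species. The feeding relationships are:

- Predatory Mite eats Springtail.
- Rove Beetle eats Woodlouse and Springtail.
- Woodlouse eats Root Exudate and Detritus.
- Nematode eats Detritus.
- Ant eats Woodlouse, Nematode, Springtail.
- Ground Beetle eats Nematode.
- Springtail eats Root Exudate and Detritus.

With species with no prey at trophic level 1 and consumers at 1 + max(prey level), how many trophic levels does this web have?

3

Basal resources (level 1): Root Exudate, Detritus.
Root Exudate → Springtail → Predatory Mite gives Predatory Mite level 3.
No species has a prey at level 3, so no species reaches level 4.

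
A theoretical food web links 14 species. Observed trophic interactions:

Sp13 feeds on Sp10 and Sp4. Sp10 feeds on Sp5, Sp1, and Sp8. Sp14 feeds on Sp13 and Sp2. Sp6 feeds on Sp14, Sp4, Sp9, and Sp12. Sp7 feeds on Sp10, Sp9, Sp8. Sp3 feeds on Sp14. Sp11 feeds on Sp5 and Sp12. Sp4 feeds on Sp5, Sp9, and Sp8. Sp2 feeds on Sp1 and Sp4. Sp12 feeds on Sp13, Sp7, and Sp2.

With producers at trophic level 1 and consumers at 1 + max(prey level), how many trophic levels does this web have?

Producers (level 1): Sp5, Sp8, Sp9, Sp1.
Sp5 → Sp4 → Sp13 → Sp14 → Sp6 gives Sp6 level 5.
No species has a prey at level 5, so no species reaches level 6.

5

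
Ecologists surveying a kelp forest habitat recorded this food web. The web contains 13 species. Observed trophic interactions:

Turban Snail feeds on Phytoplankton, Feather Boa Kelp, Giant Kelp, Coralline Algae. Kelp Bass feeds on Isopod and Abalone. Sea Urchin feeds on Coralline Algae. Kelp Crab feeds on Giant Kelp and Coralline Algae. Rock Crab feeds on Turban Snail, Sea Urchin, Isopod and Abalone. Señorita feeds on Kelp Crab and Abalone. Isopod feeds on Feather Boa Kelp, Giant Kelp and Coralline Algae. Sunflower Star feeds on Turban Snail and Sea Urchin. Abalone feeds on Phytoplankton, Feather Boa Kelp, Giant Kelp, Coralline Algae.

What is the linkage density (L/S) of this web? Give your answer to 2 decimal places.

There are L = 24 links among S = 13 species.
L/S = 24/13 = 1.8462 ≈ 1.85.

L/S = 1.85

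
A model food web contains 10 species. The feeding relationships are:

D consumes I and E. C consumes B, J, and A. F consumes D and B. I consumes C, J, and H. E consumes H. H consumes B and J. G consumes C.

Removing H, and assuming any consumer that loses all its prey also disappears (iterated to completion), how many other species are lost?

1

Remove H.
Round 1: E (all prey gone) → extinct.
No further losses. Total secondary extinctions: 1.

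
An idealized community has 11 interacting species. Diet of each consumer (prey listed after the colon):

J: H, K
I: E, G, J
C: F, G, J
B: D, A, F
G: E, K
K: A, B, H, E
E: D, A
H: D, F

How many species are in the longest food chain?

One longest chain: D → B → K → J → C.
It has 5 species and 4 links.

5 species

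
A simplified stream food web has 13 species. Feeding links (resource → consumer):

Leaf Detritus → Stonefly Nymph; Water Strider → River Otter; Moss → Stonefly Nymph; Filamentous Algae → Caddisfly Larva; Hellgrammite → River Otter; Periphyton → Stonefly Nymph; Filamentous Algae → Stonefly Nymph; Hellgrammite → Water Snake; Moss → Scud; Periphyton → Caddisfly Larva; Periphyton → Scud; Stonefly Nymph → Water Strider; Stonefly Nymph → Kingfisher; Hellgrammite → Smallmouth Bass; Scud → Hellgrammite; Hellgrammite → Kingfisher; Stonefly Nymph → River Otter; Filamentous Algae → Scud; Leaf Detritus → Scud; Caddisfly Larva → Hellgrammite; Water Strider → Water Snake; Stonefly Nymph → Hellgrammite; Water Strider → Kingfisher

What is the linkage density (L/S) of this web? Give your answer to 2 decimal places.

There are L = 23 links among S = 13 species.
L/S = 23/13 = 1.7692 ≈ 1.77.

L/S = 1.77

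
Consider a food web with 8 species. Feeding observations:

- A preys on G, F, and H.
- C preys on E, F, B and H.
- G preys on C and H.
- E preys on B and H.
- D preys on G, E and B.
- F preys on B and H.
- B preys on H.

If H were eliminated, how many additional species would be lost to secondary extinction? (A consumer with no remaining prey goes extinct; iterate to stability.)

7

Remove H.
Round 1: B (all prey gone) → extinct.
Round 2: E (all prey gone), F (all prey gone) → extinct.
Round 3: C (all prey gone) → extinct.
Round 4: G (all prey gone) → extinct.
Round 5: A (all prey gone), D (all prey gone) → extinct.
No further losses. Total secondary extinctions: 7.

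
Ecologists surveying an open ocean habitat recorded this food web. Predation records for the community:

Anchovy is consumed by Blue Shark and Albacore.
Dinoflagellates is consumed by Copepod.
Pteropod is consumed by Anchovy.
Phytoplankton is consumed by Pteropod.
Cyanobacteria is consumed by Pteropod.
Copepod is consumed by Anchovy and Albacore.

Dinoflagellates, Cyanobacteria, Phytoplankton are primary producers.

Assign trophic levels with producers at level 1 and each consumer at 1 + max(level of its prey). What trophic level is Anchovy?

Trophic level 3

Cyanobacteria is a producer → level 1.
Pteropod eats Cyanobacteria (level 1); other prey at levels: Phytoplankton 1 → level 2.
Anchovy eats Pteropod (level 2); other prey at levels: Copepod 2 → level 3.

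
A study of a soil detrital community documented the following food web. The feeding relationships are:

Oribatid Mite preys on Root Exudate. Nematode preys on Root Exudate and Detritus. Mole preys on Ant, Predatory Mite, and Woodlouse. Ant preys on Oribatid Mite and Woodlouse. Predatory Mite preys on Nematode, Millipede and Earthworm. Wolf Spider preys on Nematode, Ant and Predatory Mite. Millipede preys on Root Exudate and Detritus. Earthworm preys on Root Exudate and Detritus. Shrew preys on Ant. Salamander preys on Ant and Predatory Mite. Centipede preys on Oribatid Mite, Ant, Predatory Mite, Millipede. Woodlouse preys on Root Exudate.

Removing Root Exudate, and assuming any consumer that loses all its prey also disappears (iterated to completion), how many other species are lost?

4

Remove Root Exudate.
Round 1: Oribatid Mite (all prey gone), Woodlouse (all prey gone) → extinct.
Round 2: Ant (all prey gone) → extinct.
Round 3: Shrew (all prey gone) → extinct.
No further losses. Total secondary extinctions: 4.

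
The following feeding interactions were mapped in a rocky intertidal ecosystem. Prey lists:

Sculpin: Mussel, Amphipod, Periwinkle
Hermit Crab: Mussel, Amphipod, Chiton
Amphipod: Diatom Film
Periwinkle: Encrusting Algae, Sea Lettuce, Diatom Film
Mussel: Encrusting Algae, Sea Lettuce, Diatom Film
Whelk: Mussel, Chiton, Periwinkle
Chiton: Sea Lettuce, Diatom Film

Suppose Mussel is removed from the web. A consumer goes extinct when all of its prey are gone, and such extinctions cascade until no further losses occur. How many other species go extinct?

Remove Mussel.
Every predator of it retains at least one other prey: Whelk still has Chiton, Periwinkle; Hermit Crab still has Amphipod, Chiton; Sculpin still has Amphipod, Periwinkle.
No consumer loses all prey, so no secondary extinctions occur.

0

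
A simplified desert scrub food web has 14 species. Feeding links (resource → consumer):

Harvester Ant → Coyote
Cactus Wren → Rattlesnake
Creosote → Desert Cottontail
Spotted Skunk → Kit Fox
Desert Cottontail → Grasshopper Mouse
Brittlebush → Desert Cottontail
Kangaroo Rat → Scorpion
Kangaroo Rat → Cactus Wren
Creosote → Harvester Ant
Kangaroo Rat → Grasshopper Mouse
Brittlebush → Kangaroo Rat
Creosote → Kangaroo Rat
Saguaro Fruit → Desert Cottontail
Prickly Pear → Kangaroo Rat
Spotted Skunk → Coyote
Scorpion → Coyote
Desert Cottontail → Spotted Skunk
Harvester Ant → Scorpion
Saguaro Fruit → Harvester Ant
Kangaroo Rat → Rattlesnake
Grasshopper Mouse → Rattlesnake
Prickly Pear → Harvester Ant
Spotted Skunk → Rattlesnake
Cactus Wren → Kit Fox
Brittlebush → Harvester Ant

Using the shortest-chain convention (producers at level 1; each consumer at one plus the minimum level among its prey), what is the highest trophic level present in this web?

4

Producers (level 1): Prickly Pear, Saguaro Fruit, Brittlebush, Creosote.
Following each consumer down to its lowest-level prey: Saguaro Fruit → Desert Cottontail → Spotted Skunk → Kit Fox (levels 1 through 4).
All prey of Kit Fox (Spotted Skunk 3, Cactus Wren 3) are at level 3 or above, so Kit Fox is at level 1 + 3 = 4.
Every consumer has at least one prey at level 3 or below, so none exceeds level 4.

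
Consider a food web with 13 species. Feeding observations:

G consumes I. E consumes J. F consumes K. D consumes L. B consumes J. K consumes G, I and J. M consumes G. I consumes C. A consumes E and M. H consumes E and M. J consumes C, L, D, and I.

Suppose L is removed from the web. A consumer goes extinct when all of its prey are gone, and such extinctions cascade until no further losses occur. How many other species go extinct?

Remove L.
Round 1: D (all prey gone) → extinct.
No further losses. Total secondary extinctions: 1.

1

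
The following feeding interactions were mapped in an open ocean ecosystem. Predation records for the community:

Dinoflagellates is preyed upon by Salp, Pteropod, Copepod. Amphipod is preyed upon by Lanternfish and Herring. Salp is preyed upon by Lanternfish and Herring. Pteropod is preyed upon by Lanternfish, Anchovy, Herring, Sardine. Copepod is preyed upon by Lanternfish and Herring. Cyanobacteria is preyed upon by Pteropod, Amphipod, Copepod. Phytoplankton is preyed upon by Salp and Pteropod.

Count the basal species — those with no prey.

Basal species (no prey listed): Dinoflagellates, Phytoplankton, Cyanobacteria.
Count: 3.

3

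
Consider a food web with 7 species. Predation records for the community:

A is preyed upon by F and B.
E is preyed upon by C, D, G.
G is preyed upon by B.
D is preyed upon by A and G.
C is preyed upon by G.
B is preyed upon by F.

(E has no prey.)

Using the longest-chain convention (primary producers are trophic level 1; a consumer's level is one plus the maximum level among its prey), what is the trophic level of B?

E is a producer → level 1.
D eats E → level 2.
G eats D (level 2); other prey at levels: E 1, C 2 → level 3.
B eats G (level 3); other prey at levels: A 3 → level 4.

Trophic level 4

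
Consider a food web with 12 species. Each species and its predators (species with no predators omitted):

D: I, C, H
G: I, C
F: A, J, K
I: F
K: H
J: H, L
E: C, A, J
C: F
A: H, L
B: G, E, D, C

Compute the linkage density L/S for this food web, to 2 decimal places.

L/S = 1.83

There are L = 22 links among S = 12 species.
L/S = 22/12 = 1.8333 ≈ 1.83.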